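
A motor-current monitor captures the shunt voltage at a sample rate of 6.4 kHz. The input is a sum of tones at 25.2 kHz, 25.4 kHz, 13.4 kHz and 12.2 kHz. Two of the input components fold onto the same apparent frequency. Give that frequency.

fs/2 = 3.2 kHz.
25.2 kHz mod fs = 6 kHz.
6 kHz > fs/2 = 3.2 kHz, folds to fs − 6 kHz = 0.4 kHz.
25.4 kHz mod fs = 6.2 kHz.
6.2 kHz > fs/2 = 3.2 kHz, folds to fs − 6.2 kHz = 0.2 kHz.
13.4 kHz mod fs = 0.6 kHz.
0.6 kHz ≤ fs/2 = 3.2 kHz, appears at 0.6 kHz.
12.2 kHz mod fs = 5.8 kHz.
5.8 kHz > fs/2 = 3.2 kHz, folds to fs − 5.8 kHz = 0.6 kHz.
12.2 kHz and 13.4 kHz both map to 0.6 kHz.

0.6 kHz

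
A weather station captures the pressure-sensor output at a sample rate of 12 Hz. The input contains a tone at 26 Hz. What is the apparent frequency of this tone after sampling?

2 Hz

26 Hz mod fs = 2 Hz.
2 Hz ≤ fs/2 = 6 Hz, appears at 2 Hz.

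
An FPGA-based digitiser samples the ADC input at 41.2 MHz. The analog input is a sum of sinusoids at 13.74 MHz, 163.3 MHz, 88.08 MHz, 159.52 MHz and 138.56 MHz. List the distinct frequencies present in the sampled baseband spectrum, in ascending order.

1.5 MHz, 5.28 MHz, 5.68 MHz, 13.74 MHz, 14.96 MHz

fs/2 = 20.6 MHz.
13.74 MHz ≤ fs/2 = 20.6 MHz, passes unchanged.
163.3 MHz mod fs = 39.7 MHz.
39.7 MHz > fs/2 = 20.6 MHz, folds to fs − 39.7 MHz = 1.5 MHz.
88.08 MHz mod fs = 5.68 MHz.
5.68 MHz ≤ fs/2 = 20.6 MHz, appears at 5.68 MHz.
159.52 MHz mod fs = 35.92 MHz.
35.92 MHz > fs/2 = 20.6 MHz, folds to fs − 35.92 MHz = 5.28 MHz.
138.56 MHz mod fs = 14.96 MHz.
14.96 MHz ≤ fs/2 = 20.6 MHz, appears at 14.96 MHz.
Distinct values: {1.5 MHz, 5.28 MHz, 5.68 MHz, 13.74 MHz, 14.96 MHz}.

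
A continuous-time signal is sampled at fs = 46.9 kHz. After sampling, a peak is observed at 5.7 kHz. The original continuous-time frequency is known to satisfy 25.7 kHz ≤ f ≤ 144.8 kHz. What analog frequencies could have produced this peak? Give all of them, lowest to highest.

Frequencies that alias to 5.7 kHz are k·fs ± 5.7 kHz for integer k ≥ 0.
k=0: 5.7 kHz.
k=1: 41.2 kHz, 52.6 kHz.
k=2: 88.1 kHz, 99.5 kHz.
k=3: 135 kHz, 146.4 kHz.
k=4: 181.9 kHz, 193.3 kHz.
Within [25.7 kHz, 144.8 kHz]: 41.2 kHz, 52.6 kHz, 88.1 kHz, 99.5 kHz, 135 kHz.

41.2 kHz, 52.6 kHz, 88.1 kHz, 99.5 kHz, 135 kHz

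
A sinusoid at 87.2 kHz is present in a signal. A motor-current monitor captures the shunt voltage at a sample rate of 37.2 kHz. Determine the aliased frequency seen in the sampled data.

87.2 kHz mod fs = 12.8 kHz.
12.8 kHz ≤ fs/2 = 18.6 kHz, appears at 12.8 kHz.

12.8 kHz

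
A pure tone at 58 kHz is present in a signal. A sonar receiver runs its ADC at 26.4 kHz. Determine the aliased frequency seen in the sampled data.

58 kHz mod fs = 5.2 kHz.
5.2 kHz ≤ fs/2 = 13.2 kHz, appears at 5.2 kHz.

5.2 kHz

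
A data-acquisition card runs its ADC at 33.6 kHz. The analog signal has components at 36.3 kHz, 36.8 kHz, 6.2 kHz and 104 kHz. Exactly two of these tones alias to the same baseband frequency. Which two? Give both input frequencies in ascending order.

fs/2 = 16.8 kHz.
36.3 kHz mod fs = 2.7 kHz.
2.7 kHz ≤ fs/2 = 16.8 kHz, appears at 2.7 kHz.
36.8 kHz mod fs = 3.2 kHz.
3.2 kHz ≤ fs/2 = 16.8 kHz, appears at 3.2 kHz.
6.2 kHz ≤ fs/2 = 16.8 kHz, passes unchanged.
104 kHz mod fs = 3.2 kHz.
3.2 kHz ≤ fs/2 = 16.8 kHz, appears at 3.2 kHz.
36.8 kHz and 104 kHz both map to 3.2 kHz.

36.8 kHz, 104 kHz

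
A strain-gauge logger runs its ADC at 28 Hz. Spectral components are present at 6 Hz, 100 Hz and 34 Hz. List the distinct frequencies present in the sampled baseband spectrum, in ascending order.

fs/2 = 14 Hz.
6 Hz ≤ fs/2 = 14 Hz, passes unchanged.
100 Hz mod fs = 16 Hz.
16 Hz > fs/2 = 14 Hz, folds to fs − 16 Hz = 12 Hz.
34 Hz mod fs = 6 Hz.
6 Hz ≤ fs/2 = 14 Hz, appears at 6 Hz.
Distinct values: {6 Hz, 12 Hz}.

6 Hz, 12 Hz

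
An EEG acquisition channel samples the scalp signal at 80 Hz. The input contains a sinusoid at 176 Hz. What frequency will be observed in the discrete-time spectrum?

176 Hz mod fs = 16 Hz.
16 Hz ≤ fs/2 = 40 Hz, appears at 16 Hz.

16 Hz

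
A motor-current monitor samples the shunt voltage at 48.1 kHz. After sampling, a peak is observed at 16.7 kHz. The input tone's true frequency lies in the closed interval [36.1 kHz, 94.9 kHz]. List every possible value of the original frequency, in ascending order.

Frequencies that alias to 16.7 kHz are k·fs ± 16.7 kHz for integer k ≥ 0.
k=0: 16.7 kHz.
k=1: 31.4 kHz, 64.8 kHz.
k=2: 79.5 kHz, 112.9 kHz.
k=3: 127.6 kHz, 161 kHz.
Within [36.1 kHz, 94.9 kHz]: 64.8 kHz, 79.5 kHz.

64.8 kHz, 79.5 kHz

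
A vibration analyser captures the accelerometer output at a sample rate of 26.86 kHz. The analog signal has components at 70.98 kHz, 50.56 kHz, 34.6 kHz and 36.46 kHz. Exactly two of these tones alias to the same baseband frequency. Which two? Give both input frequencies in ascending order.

36.46 kHz, 70.98 kHz

fs/2 = 13.43 kHz.
70.98 kHz mod fs = 17.26 kHz.
17.26 kHz > fs/2 = 13.43 kHz, folds to fs − 17.26 kHz = 9.6 kHz.
50.56 kHz mod fs = 23.7 kHz.
23.7 kHz > fs/2 = 13.43 kHz, folds to fs − 23.7 kHz = 3.16 kHz.
34.6 kHz mod fs = 7.74 kHz.
7.74 kHz ≤ fs/2 = 13.43 kHz, appears at 7.74 kHz.
36.46 kHz mod fs = 9.6 kHz.
9.6 kHz ≤ fs/2 = 13.43 kHz, appears at 9.6 kHz.
36.46 kHz and 70.98 kHz both map to 9.6 kHz.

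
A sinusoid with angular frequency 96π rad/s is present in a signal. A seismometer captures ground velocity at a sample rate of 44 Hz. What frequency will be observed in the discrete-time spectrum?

4 Hz

ω = 96π rad/s → f = ω/(2π) = 48 Hz.
48 Hz mod fs = 4 Hz.
4 Hz ≤ fs/2 = 22 Hz, appears at 4 Hz.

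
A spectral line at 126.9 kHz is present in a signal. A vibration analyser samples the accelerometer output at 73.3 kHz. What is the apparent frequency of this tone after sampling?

19.7 kHz

126.9 kHz mod fs = 53.6 kHz.
53.6 kHz > fs/2 = 36.65 kHz, folds to fs − 53.6 kHz = 19.7 kHz.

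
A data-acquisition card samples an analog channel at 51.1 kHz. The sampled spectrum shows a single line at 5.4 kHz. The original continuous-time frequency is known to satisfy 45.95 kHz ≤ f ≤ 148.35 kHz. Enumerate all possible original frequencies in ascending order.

Frequencies that alias to 5.4 kHz are k·fs ± 5.4 kHz for integer k ≥ 0.
k=0: 5.4 kHz.
k=1: 45.7 kHz, 56.5 kHz.
k=2: 96.8 kHz, 107.6 kHz.
k=3: 147.9 kHz, 158.7 kHz.
k=4: 199 kHz, 209.8 kHz.
Within [45.95 kHz, 148.35 kHz]: 56.5 kHz, 96.8 kHz, 107.6 kHz, 147.9 kHz.

56.5 kHz, 96.8 kHz, 107.6 kHz, 147.9 kHz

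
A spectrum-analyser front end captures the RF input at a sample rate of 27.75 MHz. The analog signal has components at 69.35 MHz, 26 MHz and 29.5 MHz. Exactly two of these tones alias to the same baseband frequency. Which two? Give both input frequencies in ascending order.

fs/2 = 13.875 MHz.
69.35 MHz mod fs = 13.85 MHz.
13.85 MHz ≤ fs/2 = 13.875 MHz, appears at 13.85 MHz.
26 MHz > fs/2 = 13.875 MHz, folds to fs − 26 MHz = 1.75 MHz.
29.5 MHz mod fs = 1.75 MHz.
1.75 MHz ≤ fs/2 = 13.875 MHz, appears at 1.75 MHz.
26 MHz and 29.5 MHz both map to 1.75 MHz.

26 MHz, 29.5 MHz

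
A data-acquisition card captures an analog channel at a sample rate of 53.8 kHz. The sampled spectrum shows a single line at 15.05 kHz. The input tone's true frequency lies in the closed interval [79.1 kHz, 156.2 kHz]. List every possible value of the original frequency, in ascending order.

92.55 kHz, 122.65 kHz, 146.35 kHz

Frequencies that alias to 15.05 kHz are k·fs ± 15.05 kHz for integer k ≥ 0.
k=0: 15.05 kHz.
k=1: 38.75 kHz, 68.85 kHz.
k=2: 92.55 kHz, 122.65 kHz.
k=3: 146.35 kHz, 176.45 kHz.
k=4: 200.15 kHz, 230.25 kHz.
Within [79.1 kHz, 156.2 kHz]: 92.55 kHz, 122.65 kHz, 146.35 kHz.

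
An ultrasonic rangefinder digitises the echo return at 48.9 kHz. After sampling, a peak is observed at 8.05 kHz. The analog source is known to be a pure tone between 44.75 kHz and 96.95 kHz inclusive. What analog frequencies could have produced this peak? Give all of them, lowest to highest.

56.95 kHz, 89.75 kHz

Frequencies that alias to 8.05 kHz are k·fs ± 8.05 kHz for integer k ≥ 0.
k=0: 8.05 kHz.
k=1: 40.85 kHz, 56.95 kHz.
k=2: 89.75 kHz, 105.85 kHz.
k=3: 138.65 kHz, 154.75 kHz.
Within [44.75 kHz, 96.95 kHz]: 56.95 kHz, 89.75 kHz.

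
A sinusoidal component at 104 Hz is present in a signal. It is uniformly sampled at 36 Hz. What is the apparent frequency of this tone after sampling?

104 Hz mod fs = 32 Hz.
32 Hz > fs/2 = 18 Hz, folds to fs − 32 Hz = 4 Hz.

4 Hz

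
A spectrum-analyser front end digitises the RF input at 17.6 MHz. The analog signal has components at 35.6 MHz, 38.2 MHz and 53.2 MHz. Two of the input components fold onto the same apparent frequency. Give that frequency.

0.4 MHz

fs/2 = 8.8 MHz.
35.6 MHz mod fs = 0.4 MHz.
0.4 MHz ≤ fs/2 = 8.8 MHz, appears at 0.4 MHz.
38.2 MHz mod fs = 3 MHz.
3 MHz ≤ fs/2 = 8.8 MHz, appears at 3 MHz.
53.2 MHz mod fs = 0.4 MHz.
0.4 MHz ≤ fs/2 = 8.8 MHz, appears at 0.4 MHz.
35.6 MHz and 53.2 MHz both map to 0.4 MHz.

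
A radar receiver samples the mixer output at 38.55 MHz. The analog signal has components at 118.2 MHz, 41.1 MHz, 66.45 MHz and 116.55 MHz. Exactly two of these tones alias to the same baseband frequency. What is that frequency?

fs/2 = 19.275 MHz.
118.2 MHz mod fs = 2.55 MHz.
2.55 MHz ≤ fs/2 = 19.275 MHz, appears at 2.55 MHz.
41.1 MHz mod fs = 2.55 MHz.
2.55 MHz ≤ fs/2 = 19.275 MHz, appears at 2.55 MHz.
66.45 MHz mod fs = 27.9 MHz.
27.9 MHz > fs/2 = 19.275 MHz, folds to fs − 27.9 MHz = 10.65 MHz.
116.55 MHz mod fs = 0.9 MHz.
0.9 MHz ≤ fs/2 = 19.275 MHz, appears at 0.9 MHz.
41.1 MHz and 118.2 MHz both map to 2.55 MHz.

2.55 MHz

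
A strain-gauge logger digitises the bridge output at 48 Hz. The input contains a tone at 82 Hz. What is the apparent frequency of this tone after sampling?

14 Hz

82 Hz mod fs = 34 Hz.
34 Hz > fs/2 = 24 Hz, folds to fs − 34 Hz = 14 Hz.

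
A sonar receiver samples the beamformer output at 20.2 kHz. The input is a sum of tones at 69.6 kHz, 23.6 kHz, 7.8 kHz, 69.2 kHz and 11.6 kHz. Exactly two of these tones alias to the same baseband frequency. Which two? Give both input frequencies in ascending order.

fs/2 = 10.1 kHz.
69.6 kHz mod fs = 9 kHz.
9 kHz ≤ fs/2 = 10.1 kHz, appears at 9 kHz.
23.6 kHz mod fs = 3.4 kHz.
3.4 kHz ≤ fs/2 = 10.1 kHz, appears at 3.4 kHz.
7.8 kHz ≤ fs/2 = 10.1 kHz, passes unchanged.
69.2 kHz mod fs = 8.6 kHz.
8.6 kHz ≤ fs/2 = 10.1 kHz, appears at 8.6 kHz.
11.6 kHz > fs/2 = 10.1 kHz, folds to fs − 11.6 kHz = 8.6 kHz.
11.6 kHz and 69.2 kHz both map to 8.6 kHz.

11.6 kHz, 69.2 kHz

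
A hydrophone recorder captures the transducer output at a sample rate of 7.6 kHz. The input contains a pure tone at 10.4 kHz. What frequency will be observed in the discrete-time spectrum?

10.4 kHz mod fs = 2.8 kHz.
2.8 kHz ≤ fs/2 = 3.8 kHz, appears at 2.8 kHz.

2.8 kHz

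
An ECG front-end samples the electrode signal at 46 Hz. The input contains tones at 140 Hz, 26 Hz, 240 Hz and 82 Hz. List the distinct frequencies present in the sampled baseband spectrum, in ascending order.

2 Hz, 10 Hz, 20 Hz

fs/2 = 23 Hz.
140 Hz mod fs = 2 Hz.
2 Hz ≤ fs/2 = 23 Hz, appears at 2 Hz.
26 Hz > fs/2 = 23 Hz, folds to fs − 26 Hz = 20 Hz.
240 Hz mod fs = 10 Hz.
10 Hz ≤ fs/2 = 23 Hz, appears at 10 Hz.
82 Hz mod fs = 36 Hz.
36 Hz > fs/2 = 23 Hz, folds to fs − 36 Hz = 10 Hz.
Distinct values: {2 Hz, 10 Hz, 20 Hz}.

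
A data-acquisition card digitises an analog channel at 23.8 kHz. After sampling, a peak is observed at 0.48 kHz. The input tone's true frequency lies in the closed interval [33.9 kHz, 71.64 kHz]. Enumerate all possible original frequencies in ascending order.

47.12 kHz, 48.08 kHz, 70.92 kHz

Frequencies that alias to 0.48 kHz are k·fs ± 0.48 kHz for integer k ≥ 0.
k=0: 0.48 kHz.
k=1: 23.32 kHz, 24.28 kHz.
k=2: 47.12 kHz, 48.08 kHz.
k=3: 70.92 kHz, 71.88 kHz.
k=4: 94.72 kHz, 95.68 kHz.
Within [33.9 kHz, 71.64 kHz]: 47.12 kHz, 48.08 kHz, 70.92 kHz.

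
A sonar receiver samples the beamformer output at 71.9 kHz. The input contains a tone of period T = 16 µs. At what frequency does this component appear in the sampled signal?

T = 16 µs → f = 1/T = 62.5 kHz.
62.5 kHz > fs/2 = 35.95 kHz, folds to fs − 62.5 kHz = 9.4 kHz.

9.4 kHz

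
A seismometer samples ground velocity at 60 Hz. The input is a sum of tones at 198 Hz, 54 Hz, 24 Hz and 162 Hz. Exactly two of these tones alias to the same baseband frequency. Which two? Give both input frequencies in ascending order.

fs/2 = 30 Hz.
198 Hz mod fs = 18 Hz.
18 Hz ≤ fs/2 = 30 Hz, appears at 18 Hz.
54 Hz > fs/2 = 30 Hz, folds to fs − 54 Hz = 6 Hz.
24 Hz ≤ fs/2 = 30 Hz, passes unchanged.
162 Hz mod fs = 42 Hz.
42 Hz > fs/2 = 30 Hz, folds to fs − 42 Hz = 18 Hz.
162 Hz and 198 Hz both map to 18 Hz.

162 Hz, 198 Hz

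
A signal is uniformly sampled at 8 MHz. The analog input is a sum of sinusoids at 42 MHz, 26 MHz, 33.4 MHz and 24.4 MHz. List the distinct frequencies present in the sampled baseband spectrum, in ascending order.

0.4 MHz, 1.4 MHz, 2 MHz

fs/2 = 4 MHz.
42 MHz mod fs = 2 MHz.
2 MHz ≤ fs/2 = 4 MHz, appears at 2 MHz.
26 MHz mod fs = 2 MHz.
2 MHz ≤ fs/2 = 4 MHz, appears at 2 MHz.
33.4 MHz mod fs = 1.4 MHz.
1.4 MHz ≤ fs/2 = 4 MHz, appears at 1.4 MHz.
24.4 MHz mod fs = 0.4 MHz.
0.4 MHz ≤ fs/2 = 4 MHz, appears at 0.4 MHz.
Distinct values: {0.4 MHz, 1.4 MHz, 2 MHz}.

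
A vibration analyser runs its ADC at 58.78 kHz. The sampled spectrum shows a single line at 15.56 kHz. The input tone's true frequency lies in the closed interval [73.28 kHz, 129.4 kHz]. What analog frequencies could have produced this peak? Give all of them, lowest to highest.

Frequencies that alias to 15.56 kHz are k·fs ± 15.56 kHz for integer k ≥ 0.
k=0: 15.56 kHz.
k=1: 43.22 kHz, 74.34 kHz.
k=2: 102 kHz, 133.12 kHz.
k=3: 160.78 kHz, 191.9 kHz.
Within [73.28 kHz, 129.4 kHz]: 74.34 kHz, 102 kHz.

74.34 kHz, 102 kHz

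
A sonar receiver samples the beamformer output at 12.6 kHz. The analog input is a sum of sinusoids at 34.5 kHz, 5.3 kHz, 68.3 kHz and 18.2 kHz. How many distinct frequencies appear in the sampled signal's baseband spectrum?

3

fs/2 = 6.3 kHz.
34.5 kHz mod fs = 9.3 kHz.
9.3 kHz > fs/2 = 6.3 kHz, folds to fs − 9.3 kHz = 3.3 kHz.
5.3 kHz ≤ fs/2 = 6.3 kHz, passes unchanged.
68.3 kHz mod fs = 5.3 kHz.
5.3 kHz ≤ fs/2 = 6.3 kHz, appears at 5.3 kHz.
18.2 kHz mod fs = 5.6 kHz.
5.6 kHz ≤ fs/2 = 6.3 kHz, appears at 5.6 kHz.
Distinct values: {3.3 kHz, 5.3 kHz, 5.6 kHz} → 3.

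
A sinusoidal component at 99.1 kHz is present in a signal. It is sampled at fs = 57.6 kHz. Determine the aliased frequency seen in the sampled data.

99.1 kHz mod fs = 41.5 kHz.
41.5 kHz > fs/2 = 28.8 kHz, folds to fs − 41.5 kHz = 16.1 kHz.

16.1 kHz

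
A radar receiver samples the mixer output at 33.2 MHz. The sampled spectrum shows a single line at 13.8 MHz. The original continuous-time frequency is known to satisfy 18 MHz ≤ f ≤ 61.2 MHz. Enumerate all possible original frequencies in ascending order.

19.4 MHz, 47 MHz, 52.6 MHz

Frequencies that alias to 13.8 MHz are k·fs ± 13.8 MHz for integer k ≥ 0.
k=0: 13.8 MHz.
k=1: 19.4 MHz, 47 MHz.
k=2: 52.6 MHz, 80.2 MHz.
k=3: 85.8 MHz, 113.4 MHz.
Within [18 MHz, 61.2 MHz]: 19.4 MHz, 47 MHz, 52.6 MHz.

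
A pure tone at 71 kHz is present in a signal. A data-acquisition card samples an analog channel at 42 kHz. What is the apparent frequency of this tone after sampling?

13 kHz

71 kHz mod fs = 29 kHz.
29 kHz > fs/2 = 21 kHz, folds to fs − 29 kHz = 13 kHz.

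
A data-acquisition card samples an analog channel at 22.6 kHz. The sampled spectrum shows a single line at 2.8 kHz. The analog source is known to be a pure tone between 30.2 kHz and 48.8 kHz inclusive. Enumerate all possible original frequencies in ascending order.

Frequencies that alias to 2.8 kHz are k·fs ± 2.8 kHz for integer k ≥ 0.
k=0: 2.8 kHz.
k=1: 19.8 kHz, 25.4 kHz.
k=2: 42.4 kHz, 48 kHz.
k=3: 65 kHz, 70.6 kHz.
Within [30.2 kHz, 48.8 kHz]: 42.4 kHz, 48 kHz.

42.4 kHz, 48 kHz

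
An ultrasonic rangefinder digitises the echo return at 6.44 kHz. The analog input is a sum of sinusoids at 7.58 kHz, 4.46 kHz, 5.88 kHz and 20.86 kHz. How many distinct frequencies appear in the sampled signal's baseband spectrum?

4

fs/2 = 3.22 kHz.
7.58 kHz mod fs = 1.14 kHz.
1.14 kHz ≤ fs/2 = 3.22 kHz, appears at 1.14 kHz.
4.46 kHz > fs/2 = 3.22 kHz, folds to fs − 4.46 kHz = 1.98 kHz.
5.88 kHz > fs/2 = 3.22 kHz, folds to fs − 5.88 kHz = 0.56 kHz.
20.86 kHz mod fs = 1.54 kHz.
1.54 kHz ≤ fs/2 = 3.22 kHz, appears at 1.54 kHz.
Distinct values: {0.56 kHz, 1.14 kHz, 1.54 kHz, 1.98 kHz} → 4.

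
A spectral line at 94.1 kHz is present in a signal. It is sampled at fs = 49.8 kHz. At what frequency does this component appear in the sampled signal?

5.5 kHz

94.1 kHz mod fs = 44.3 kHz.
44.3 kHz > fs/2 = 24.9 kHz, folds to fs − 44.3 kHz = 5.5 kHz.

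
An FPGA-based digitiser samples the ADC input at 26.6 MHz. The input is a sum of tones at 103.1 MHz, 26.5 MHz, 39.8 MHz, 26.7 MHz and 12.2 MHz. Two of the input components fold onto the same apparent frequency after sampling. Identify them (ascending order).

26.5 MHz, 26.7 MHz

fs/2 = 13.3 MHz.
103.1 MHz mod fs = 23.3 MHz.
23.3 MHz > fs/2 = 13.3 MHz, folds to fs − 23.3 MHz = 3.3 MHz.
26.5 MHz > fs/2 = 13.3 MHz, folds to fs − 26.5 MHz = 0.1 MHz.
39.8 MHz mod fs = 13.2 MHz.
13.2 MHz ≤ fs/2 = 13.3 MHz, appears at 13.2 MHz.
26.7 MHz mod fs = 0.1 MHz.
0.1 MHz ≤ fs/2 = 13.3 MHz, appears at 0.1 MHz.
12.2 MHz ≤ fs/2 = 13.3 MHz, passes unchanged.
26.5 MHz and 26.7 MHz both map to 0.1 MHz.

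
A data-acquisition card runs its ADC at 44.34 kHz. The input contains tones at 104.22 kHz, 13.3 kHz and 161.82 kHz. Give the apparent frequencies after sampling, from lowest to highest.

13.3 kHz, 15.54 kHz

fs/2 = 22.17 kHz.
104.22 kHz mod fs = 15.54 kHz.
15.54 kHz ≤ fs/2 = 22.17 kHz, appears at 15.54 kHz.
13.3 kHz ≤ fs/2 = 22.17 kHz, passes unchanged.
161.82 kHz mod fs = 28.8 kHz.
28.8 kHz > fs/2 = 22.17 kHz, folds to fs − 28.8 kHz = 15.54 kHz.
Distinct values: {13.3 kHz, 15.54 kHz}.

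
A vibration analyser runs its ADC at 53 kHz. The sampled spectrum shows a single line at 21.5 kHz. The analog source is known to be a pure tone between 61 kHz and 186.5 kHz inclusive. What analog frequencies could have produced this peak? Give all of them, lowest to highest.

Frequencies that alias to 21.5 kHz are k·fs ± 21.5 kHz for integer k ≥ 0.
k=0: 21.5 kHz.
k=1: 31.5 kHz, 74.5 kHz.
k=2: 84.5 kHz, 127.5 kHz.
k=3: 137.5 kHz, 180.5 kHz.
k=4: 190.5 kHz, 233.5 kHz.
Within [61 kHz, 186.5 kHz]: 74.5 kHz, 84.5 kHz, 127.5 kHz, 137.5 kHz, 180.5 kHz.

74.5 kHz, 84.5 kHz, 127.5 kHz, 137.5 kHz, 180.5 kHz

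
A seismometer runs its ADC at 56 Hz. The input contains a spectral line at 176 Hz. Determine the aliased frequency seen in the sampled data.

176 Hz mod fs = 8 Hz.
8 Hz ≤ fs/2 = 28 Hz, appears at 8 Hz.

8 Hz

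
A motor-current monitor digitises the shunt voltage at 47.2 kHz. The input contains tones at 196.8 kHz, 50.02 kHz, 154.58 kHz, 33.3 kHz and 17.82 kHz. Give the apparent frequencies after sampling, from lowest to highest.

fs/2 = 23.6 kHz.
196.8 kHz mod fs = 8 kHz.
8 kHz ≤ fs/2 = 23.6 kHz, appears at 8 kHz.
50.02 kHz mod fs = 2.82 kHz.
2.82 kHz ≤ fs/2 = 23.6 kHz, appears at 2.82 kHz.
154.58 kHz mod fs = 12.98 kHz.
12.98 kHz ≤ fs/2 = 23.6 kHz, appears at 12.98 kHz.
33.3 kHz > fs/2 = 23.6 kHz, folds to fs − 33.3 kHz = 13.9 kHz.
17.82 kHz ≤ fs/2 = 23.6 kHz, passes unchanged.
Distinct values: {2.82 kHz, 8 kHz, 12.98 kHz, 13.9 kHz, 17.82 kHz}.

2.82 kHz, 8 kHz, 12.98 kHz, 13.9 kHz, 17.82 kHz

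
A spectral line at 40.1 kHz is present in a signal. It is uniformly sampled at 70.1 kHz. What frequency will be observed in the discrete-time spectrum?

40.1 kHz > fs/2 = 35.05 kHz, folds to fs − 40.1 kHz = 30 kHz.

30 kHz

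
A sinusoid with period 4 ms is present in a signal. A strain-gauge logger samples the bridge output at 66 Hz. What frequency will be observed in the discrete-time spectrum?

T = 4 ms → f = 1/T = 250 Hz.
250 Hz mod fs = 52 Hz.
52 Hz > fs/2 = 33 Hz, folds to fs − 52 Hz = 14 Hz.

14 Hz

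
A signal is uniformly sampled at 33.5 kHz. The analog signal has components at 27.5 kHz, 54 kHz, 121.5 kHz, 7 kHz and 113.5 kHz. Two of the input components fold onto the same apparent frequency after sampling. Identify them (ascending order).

54 kHz, 113.5 kHz

fs/2 = 16.75 kHz.
27.5 kHz > fs/2 = 16.75 kHz, folds to fs − 27.5 kHz = 6 kHz.
54 kHz mod fs = 20.5 kHz.
20.5 kHz > fs/2 = 16.75 kHz, folds to fs − 20.5 kHz = 13 kHz.
121.5 kHz mod fs = 21 kHz.
21 kHz > fs/2 = 16.75 kHz, folds to fs − 21 kHz = 12.5 kHz.
7 kHz ≤ fs/2 = 16.75 kHz, passes unchanged.
113.5 kHz mod fs = 13 kHz.
13 kHz ≤ fs/2 = 16.75 kHz, appears at 13 kHz.
54 kHz and 113.5 kHz both map to 13 kHz.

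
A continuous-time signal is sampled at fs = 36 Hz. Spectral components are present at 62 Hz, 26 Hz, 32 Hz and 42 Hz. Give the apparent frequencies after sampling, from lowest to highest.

4 Hz, 6 Hz, 10 Hz

fs/2 = 18 Hz.
62 Hz mod fs = 26 Hz.
26 Hz > fs/2 = 18 Hz, folds to fs − 26 Hz = 10 Hz.
26 Hz > fs/2 = 18 Hz, folds to fs − 26 Hz = 10 Hz.
32 Hz > fs/2 = 18 Hz, folds to fs − 32 Hz = 4 Hz.
42 Hz mod fs = 6 Hz.
6 Hz ≤ fs/2 = 18 Hz, appears at 6 Hz.
Distinct values: {4 Hz, 6 Hz, 10 Hz}.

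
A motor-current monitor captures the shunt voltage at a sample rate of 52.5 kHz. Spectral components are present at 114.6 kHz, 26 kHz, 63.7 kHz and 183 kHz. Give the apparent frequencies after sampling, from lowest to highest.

9.6 kHz, 11.2 kHz, 25.5 kHz, 26 kHz

fs/2 = 26.25 kHz.
114.6 kHz mod fs = 9.6 kHz.
9.6 kHz ≤ fs/2 = 26.25 kHz, appears at 9.6 kHz.
26 kHz ≤ fs/2 = 26.25 kHz, passes unchanged.
63.7 kHz mod fs = 11.2 kHz.
11.2 kHz ≤ fs/2 = 26.25 kHz, appears at 11.2 kHz.
183 kHz mod fs = 25.5 kHz.
25.5 kHz ≤ fs/2 = 26.25 kHz, appears at 25.5 kHz.
Distinct values: {9.6 kHz, 11.2 kHz, 25.5 kHz, 26 kHz}.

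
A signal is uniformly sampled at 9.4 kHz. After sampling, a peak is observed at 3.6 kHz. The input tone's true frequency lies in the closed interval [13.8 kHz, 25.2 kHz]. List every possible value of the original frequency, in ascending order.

Frequencies that alias to 3.6 kHz are k·fs ± 3.6 kHz for integer k ≥ 0.
k=0: 3.6 kHz.
k=1: 5.8 kHz, 13 kHz.
k=2: 15.2 kHz, 22.4 kHz.
k=3: 24.6 kHz, 31.8 kHz.
k=4: 34 kHz, 41.2 kHz.
Within [13.8 kHz, 25.2 kHz]: 15.2 kHz, 22.4 kHz, 24.6 kHz.

15.2 kHz, 22.4 kHz, 24.6 kHz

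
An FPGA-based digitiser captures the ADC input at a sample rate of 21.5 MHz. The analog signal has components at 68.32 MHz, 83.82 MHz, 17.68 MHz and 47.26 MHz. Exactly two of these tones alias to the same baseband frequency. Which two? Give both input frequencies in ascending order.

17.68 MHz, 68.32 MHz

fs/2 = 10.75 MHz.
68.32 MHz mod fs = 3.82 MHz.
3.82 MHz ≤ fs/2 = 10.75 MHz, appears at 3.82 MHz.
83.82 MHz mod fs = 19.32 MHz.
19.32 MHz > fs/2 = 10.75 MHz, folds to fs − 19.32 MHz = 2.18 MHz.
17.68 MHz > fs/2 = 10.75 MHz, folds to fs − 17.68 MHz = 3.82 MHz.
47.26 MHz mod fs = 4.26 MHz.
4.26 MHz ≤ fs/2 = 10.75 MHz, appears at 4.26 MHz.
17.68 MHz and 68.32 MHz both map to 3.82 MHz.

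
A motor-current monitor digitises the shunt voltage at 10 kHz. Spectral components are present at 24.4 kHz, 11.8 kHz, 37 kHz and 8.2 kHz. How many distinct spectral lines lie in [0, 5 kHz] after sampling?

fs/2 = 5 kHz.
24.4 kHz mod fs = 4.4 kHz.
4.4 kHz ≤ fs/2 = 5 kHz, appears at 4.4 kHz.
11.8 kHz mod fs = 1.8 kHz.
1.8 kHz ≤ fs/2 = 5 kHz, appears at 1.8 kHz.
37 kHz mod fs = 7 kHz.
7 kHz > fs/2 = 5 kHz, folds to fs − 7 kHz = 3 kHz.
8.2 kHz > fs/2 = 5 kHz, folds to fs − 8.2 kHz = 1.8 kHz.
Distinct values: {1.8 kHz, 3 kHz, 4.4 kHz} → 3.

3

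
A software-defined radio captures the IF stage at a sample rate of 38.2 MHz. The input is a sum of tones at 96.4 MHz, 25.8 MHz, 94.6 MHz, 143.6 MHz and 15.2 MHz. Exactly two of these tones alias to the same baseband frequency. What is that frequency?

fs/2 = 19.1 MHz.
96.4 MHz mod fs = 20 MHz.
20 MHz > fs/2 = 19.1 MHz, folds to fs − 20 MHz = 18.2 MHz.
25.8 MHz > fs/2 = 19.1 MHz, folds to fs − 25.8 MHz = 12.4 MHz.
94.6 MHz mod fs = 18.2 MHz.
18.2 MHz ≤ fs/2 = 19.1 MHz, appears at 18.2 MHz.
143.6 MHz mod fs = 29 MHz.
29 MHz > fs/2 = 19.1 MHz, folds to fs − 29 MHz = 9.2 MHz.
15.2 MHz ≤ fs/2 = 19.1 MHz, passes unchanged.
94.6 MHz and 96.4 MHz both map to 18.2 MHz.

18.2 MHz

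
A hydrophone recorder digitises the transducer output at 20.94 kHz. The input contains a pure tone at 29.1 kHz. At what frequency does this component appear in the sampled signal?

29.1 kHz mod fs = 8.16 kHz.
8.16 kHz ≤ fs/2 = 10.47 kHz, appears at 8.16 kHz.

8.16 kHz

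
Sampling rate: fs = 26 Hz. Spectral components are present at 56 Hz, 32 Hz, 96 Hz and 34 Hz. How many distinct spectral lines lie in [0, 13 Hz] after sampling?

3

fs/2 = 13 Hz.
56 Hz mod fs = 4 Hz.
4 Hz ≤ fs/2 = 13 Hz, appears at 4 Hz.
32 Hz mod fs = 6 Hz.
6 Hz ≤ fs/2 = 13 Hz, appears at 6 Hz.
96 Hz mod fs = 18 Hz.
18 Hz > fs/2 = 13 Hz, folds to fs − 18 Hz = 8 Hz.
34 Hz mod fs = 8 Hz.
8 Hz ≤ fs/2 = 13 Hz, appears at 8 Hz.
Distinct values: {4 Hz, 6 Hz, 8 Hz} → 3.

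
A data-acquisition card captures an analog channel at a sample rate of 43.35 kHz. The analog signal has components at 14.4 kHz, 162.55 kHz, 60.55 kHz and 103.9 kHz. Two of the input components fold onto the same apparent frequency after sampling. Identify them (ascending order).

60.55 kHz, 103.9 kHz

fs/2 = 21.675 kHz.
14.4 kHz ≤ fs/2 = 21.675 kHz, passes unchanged.
162.55 kHz mod fs = 32.5 kHz.
32.5 kHz > fs/2 = 21.675 kHz, folds to fs − 32.5 kHz = 10.85 kHz.
60.55 kHz mod fs = 17.2 kHz.
17.2 kHz ≤ fs/2 = 21.675 kHz, appears at 17.2 kHz.
103.9 kHz mod fs = 17.2 kHz.
17.2 kHz ≤ fs/2 = 21.675 kHz, appears at 17.2 kHz.
60.55 kHz and 103.9 kHz both map to 17.2 kHz.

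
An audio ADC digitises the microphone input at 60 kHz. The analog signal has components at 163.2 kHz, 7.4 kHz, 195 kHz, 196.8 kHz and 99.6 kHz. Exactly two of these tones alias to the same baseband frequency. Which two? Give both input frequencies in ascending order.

fs/2 = 30 kHz.
163.2 kHz mod fs = 43.2 kHz.
43.2 kHz > fs/2 = 30 kHz, folds to fs − 43.2 kHz = 16.8 kHz.
7.4 kHz ≤ fs/2 = 30 kHz, passes unchanged.
195 kHz mod fs = 15 kHz.
15 kHz ≤ fs/2 = 30 kHz, appears at 15 kHz.
196.8 kHz mod fs = 16.8 kHz.
16.8 kHz ≤ fs/2 = 30 kHz, appears at 16.8 kHz.
99.6 kHz mod fs = 39.6 kHz.
39.6 kHz > fs/2 = 30 kHz, folds to fs − 39.6 kHz = 20.4 kHz.
163.2 kHz and 196.8 kHz both map to 16.8 kHz.

163.2 kHz, 196.8 kHz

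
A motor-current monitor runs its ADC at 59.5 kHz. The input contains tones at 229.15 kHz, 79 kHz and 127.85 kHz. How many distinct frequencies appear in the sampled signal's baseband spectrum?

2

fs/2 = 29.75 kHz.
229.15 kHz mod fs = 50.65 kHz.
50.65 kHz > fs/2 = 29.75 kHz, folds to fs − 50.65 kHz = 8.85 kHz.
79 kHz mod fs = 19.5 kHz.
19.5 kHz ≤ fs/2 = 29.75 kHz, appears at 19.5 kHz.
127.85 kHz mod fs = 8.85 kHz.
8.85 kHz ≤ fs/2 = 29.75 kHz, appears at 8.85 kHz.
Distinct values: {8.85 kHz, 19.5 kHz} → 2.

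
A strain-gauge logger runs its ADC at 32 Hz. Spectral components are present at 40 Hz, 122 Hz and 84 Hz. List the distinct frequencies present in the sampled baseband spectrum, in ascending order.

6 Hz, 8 Hz, 12 Hz

fs/2 = 16 Hz.
40 Hz mod fs = 8 Hz.
8 Hz ≤ fs/2 = 16 Hz, appears at 8 Hz.
122 Hz mod fs = 26 Hz.
26 Hz > fs/2 = 16 Hz, folds to fs − 26 Hz = 6 Hz.
84 Hz mod fs = 20 Hz.
20 Hz > fs/2 = 16 Hz, folds to fs − 20 Hz = 12 Hz.
Distinct values: {6 Hz, 8 Hz, 12 Hz}.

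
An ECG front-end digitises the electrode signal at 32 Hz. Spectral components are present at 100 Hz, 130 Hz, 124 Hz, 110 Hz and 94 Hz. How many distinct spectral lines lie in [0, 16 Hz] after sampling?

3

fs/2 = 16 Hz.
100 Hz mod fs = 4 Hz.
4 Hz ≤ fs/2 = 16 Hz, appears at 4 Hz.
130 Hz mod fs = 2 Hz.
2 Hz ≤ fs/2 = 16 Hz, appears at 2 Hz.
124 Hz mod fs = 28 Hz.
28 Hz > fs/2 = 16 Hz, folds to fs − 28 Hz = 4 Hz.
110 Hz mod fs = 14 Hz.
14 Hz ≤ fs/2 = 16 Hz, appears at 14 Hz.
94 Hz mod fs = 30 Hz.
30 Hz > fs/2 = 16 Hz, folds to fs − 30 Hz = 2 Hz.
Distinct values: {2 Hz, 4 Hz, 14 Hz} → 3.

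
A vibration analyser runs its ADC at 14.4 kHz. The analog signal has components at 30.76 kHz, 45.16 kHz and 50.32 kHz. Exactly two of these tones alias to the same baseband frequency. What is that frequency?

fs/2 = 7.2 kHz.
30.76 kHz mod fs = 1.96 kHz.
1.96 kHz ≤ fs/2 = 7.2 kHz, appears at 1.96 kHz.
45.16 kHz mod fs = 1.96 kHz.
1.96 kHz ≤ fs/2 = 7.2 kHz, appears at 1.96 kHz.
50.32 kHz mod fs = 7.12 kHz.
7.12 kHz ≤ fs/2 = 7.2 kHz, appears at 7.12 kHz.
30.76 kHz and 45.16 kHz both map to 1.96 kHz.

1.96 kHz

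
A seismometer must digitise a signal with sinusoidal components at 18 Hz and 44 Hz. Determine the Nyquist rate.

Highest-frequency component: 44 Hz.
Nyquist rate = 2 × 44 Hz = 88 Hz.

88 Hz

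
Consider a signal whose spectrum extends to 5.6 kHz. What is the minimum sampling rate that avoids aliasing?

11.2 kHz

Nyquist rate = 2 × 5.6 kHz = 11.2 kHz.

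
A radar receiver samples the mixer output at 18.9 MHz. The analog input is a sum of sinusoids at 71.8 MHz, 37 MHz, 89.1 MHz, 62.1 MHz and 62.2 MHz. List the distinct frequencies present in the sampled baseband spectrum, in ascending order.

0.8 MHz, 3.8 MHz, 5.4 MHz, 5.5 MHz

fs/2 = 9.45 MHz.
71.8 MHz mod fs = 15.1 MHz.
15.1 MHz > fs/2 = 9.45 MHz, folds to fs − 15.1 MHz = 3.8 MHz.
37 MHz mod fs = 18.1 MHz.
18.1 MHz > fs/2 = 9.45 MHz, folds to fs − 18.1 MHz = 0.8 MHz.
89.1 MHz mod fs = 13.5 MHz.
13.5 MHz > fs/2 = 9.45 MHz, folds to fs − 13.5 MHz = 5.4 MHz.
62.1 MHz mod fs = 5.4 MHz.
5.4 MHz ≤ fs/2 = 9.45 MHz, appears at 5.4 MHz.
62.2 MHz mod fs = 5.5 MHz.
5.5 MHz ≤ fs/2 = 9.45 MHz, appears at 5.5 MHz.
Distinct values: {0.8 MHz, 3.8 MHz, 5.4 MHz, 5.5 MHz}.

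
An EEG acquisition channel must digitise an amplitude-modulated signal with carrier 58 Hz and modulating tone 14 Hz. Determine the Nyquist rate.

144 Hz

AM sidebands sit at fc ± fm = 44 Hz and 72 Hz.
Highest-frequency component: 72 Hz.
Nyquist rate = 2 × 72 Hz = 144 Hz.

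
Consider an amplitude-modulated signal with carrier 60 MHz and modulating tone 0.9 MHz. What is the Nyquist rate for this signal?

AM sidebands sit at fc ± fm = 59.1 MHz and 60.9 MHz.
Highest-frequency component: 60.9 MHz.
Nyquist rate = 2 × 60.9 MHz = 121.8 MHz.

121.8 MHz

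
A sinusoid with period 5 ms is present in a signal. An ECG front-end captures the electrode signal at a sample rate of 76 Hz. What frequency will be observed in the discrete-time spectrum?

28 Hz

T = 5 ms → f = 1/T = 200 Hz.
200 Hz mod fs = 48 Hz.
48 Hz > fs/2 = 38 Hz, folds to fs − 48 Hz = 28 Hz.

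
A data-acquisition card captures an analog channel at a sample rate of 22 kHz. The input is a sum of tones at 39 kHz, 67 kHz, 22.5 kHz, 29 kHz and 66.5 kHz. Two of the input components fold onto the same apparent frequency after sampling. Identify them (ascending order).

fs/2 = 11 kHz.
39 kHz mod fs = 17 kHz.
17 kHz > fs/2 = 11 kHz, folds to fs − 17 kHz = 5 kHz.
67 kHz mod fs = 1 kHz.
1 kHz ≤ fs/2 = 11 kHz, appears at 1 kHz.
22.5 kHz mod fs = 0.5 kHz.
0.5 kHz ≤ fs/2 = 11 kHz, appears at 0.5 kHz.
29 kHz mod fs = 7 kHz.
7 kHz ≤ fs/2 = 11 kHz, appears at 7 kHz.
66.5 kHz mod fs = 0.5 kHz.
0.5 kHz ≤ fs/2 = 11 kHz, appears at 0.5 kHz.
22.5 kHz and 66.5 kHz both map to 0.5 kHz.

22.5 kHz, 66.5 kHz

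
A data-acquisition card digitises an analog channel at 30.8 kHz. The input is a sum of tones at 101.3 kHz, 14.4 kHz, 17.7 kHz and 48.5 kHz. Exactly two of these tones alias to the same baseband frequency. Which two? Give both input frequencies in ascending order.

fs/2 = 15.4 kHz.
101.3 kHz mod fs = 8.9 kHz.
8.9 kHz ≤ fs/2 = 15.4 kHz, appears at 8.9 kHz.
14.4 kHz ≤ fs/2 = 15.4 kHz, passes unchanged.
17.7 kHz > fs/2 = 15.4 kHz, folds to fs − 17.7 kHz = 13.1 kHz.
48.5 kHz mod fs = 17.7 kHz.
17.7 kHz > fs/2 = 15.4 kHz, folds to fs − 17.7 kHz = 13.1 kHz.
17.7 kHz and 48.5 kHz both map to 13.1 kHz.

17.7 kHz, 48.5 kHz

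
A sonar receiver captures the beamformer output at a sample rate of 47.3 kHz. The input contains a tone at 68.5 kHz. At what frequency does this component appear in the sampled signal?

68.5 kHz mod fs = 21.2 kHz.
21.2 kHz ≤ fs/2 = 23.65 kHz, appears at 21.2 kHz.

21.2 kHz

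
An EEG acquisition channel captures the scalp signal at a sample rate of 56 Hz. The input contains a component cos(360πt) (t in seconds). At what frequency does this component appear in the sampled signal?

12 Hz

ω = 360π rad/s → f = ω/(2π) = 180 Hz.
180 Hz mod fs = 12 Hz.
12 Hz ≤ fs/2 = 28 Hz, appears at 12 Hz.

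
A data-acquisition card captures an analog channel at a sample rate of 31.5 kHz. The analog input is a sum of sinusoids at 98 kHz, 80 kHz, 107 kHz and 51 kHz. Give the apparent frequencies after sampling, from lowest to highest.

fs/2 = 15.75 kHz.
98 kHz mod fs = 3.5 kHz.
3.5 kHz ≤ fs/2 = 15.75 kHz, appears at 3.5 kHz.
80 kHz mod fs = 17 kHz.
17 kHz > fs/2 = 15.75 kHz, folds to fs − 17 kHz = 14.5 kHz.
107 kHz mod fs = 12.5 kHz.
12.5 kHz ≤ fs/2 = 15.75 kHz, appears at 12.5 kHz.
51 kHz mod fs = 19.5 kHz.
19.5 kHz > fs/2 = 15.75 kHz, folds to fs − 19.5 kHz = 12 kHz.
Distinct values: {3.5 kHz, 12 kHz, 12.5 kHz, 14.5 kHz}.

3.5 kHz, 12 kHz, 12.5 kHz, 14.5 kHz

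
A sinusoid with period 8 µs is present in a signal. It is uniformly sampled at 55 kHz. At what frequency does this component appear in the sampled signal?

15 kHz

T = 8 µs → f = 1/T = 125 kHz.
125 kHz mod fs = 15 kHz.
15 kHz ≤ fs/2 = 27.5 kHz, appears at 15 kHz.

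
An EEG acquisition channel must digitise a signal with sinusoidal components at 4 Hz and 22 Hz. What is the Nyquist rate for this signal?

Highest-frequency component: 22 Hz.
Nyquist rate = 2 × 22 Hz = 44 Hz.

44 Hz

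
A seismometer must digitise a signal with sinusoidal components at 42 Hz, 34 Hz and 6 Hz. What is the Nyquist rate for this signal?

Highest-frequency component: 42 Hz.
Nyquist rate = 2 × 42 Hz = 84 Hz.

84 Hz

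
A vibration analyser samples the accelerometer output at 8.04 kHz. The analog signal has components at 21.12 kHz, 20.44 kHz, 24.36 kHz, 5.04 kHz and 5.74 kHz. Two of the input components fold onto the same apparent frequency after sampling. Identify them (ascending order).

fs/2 = 4.02 kHz.
21.12 kHz mod fs = 5.04 kHz.
5.04 kHz > fs/2 = 4.02 kHz, folds to fs − 5.04 kHz = 3 kHz.
20.44 kHz mod fs = 4.36 kHz.
4.36 kHz > fs/2 = 4.02 kHz, folds to fs − 4.36 kHz = 3.68 kHz.
24.36 kHz mod fs = 0.24 kHz.
0.24 kHz ≤ fs/2 = 4.02 kHz, appears at 0.24 kHz.
5.04 kHz > fs/2 = 4.02 kHz, folds to fs − 5.04 kHz = 3 kHz.
5.74 kHz > fs/2 = 4.02 kHz, folds to fs − 5.74 kHz = 2.3 kHz.
5.04 kHz and 21.12 kHz both map to 3 kHz.

5.04 kHz, 21.12 kHz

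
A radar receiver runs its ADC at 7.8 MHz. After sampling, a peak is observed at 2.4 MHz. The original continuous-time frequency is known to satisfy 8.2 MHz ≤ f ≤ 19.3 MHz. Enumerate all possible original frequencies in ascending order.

Frequencies that alias to 2.4 MHz are k·fs ± 2.4 MHz for integer k ≥ 0.
k=0: 2.4 MHz.
k=1: 5.4 MHz, 10.2 MHz.
k=2: 13.2 MHz, 18 MHz.
k=3: 21 MHz, 25.8 MHz.
Within [8.2 MHz, 19.3 MHz]: 10.2 MHz, 13.2 MHz, 18 MHz.

10.2 MHz, 13.2 MHz, 18 MHz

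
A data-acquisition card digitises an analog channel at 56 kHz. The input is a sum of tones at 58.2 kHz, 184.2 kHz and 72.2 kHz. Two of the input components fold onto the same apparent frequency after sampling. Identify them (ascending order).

72.2 kHz, 184.2 kHz

fs/2 = 28 kHz.
58.2 kHz mod fs = 2.2 kHz.
2.2 kHz ≤ fs/2 = 28 kHz, appears at 2.2 kHz.
184.2 kHz mod fs = 16.2 kHz.
16.2 kHz ≤ fs/2 = 28 kHz, appears at 16.2 kHz.
72.2 kHz mod fs = 16.2 kHz.
16.2 kHz ≤ fs/2 = 28 kHz, appears at 16.2 kHz.
72.2 kHz and 184.2 kHz both map to 16.2 kHz.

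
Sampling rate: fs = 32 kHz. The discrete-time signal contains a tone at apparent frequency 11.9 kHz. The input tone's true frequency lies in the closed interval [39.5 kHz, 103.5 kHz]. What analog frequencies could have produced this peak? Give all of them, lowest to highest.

Frequencies that alias to 11.9 kHz are k·fs ± 11.9 kHz for integer k ≥ 0.
k=0: 11.9 kHz.
k=1: 20.1 kHz, 43.9 kHz.
k=2: 52.1 kHz, 75.9 kHz.
k=3: 84.1 kHz, 107.9 kHz.
k=4: 116.1 kHz, 139.9 kHz.
Within [39.5 kHz, 103.5 kHz]: 43.9 kHz, 52.1 kHz, 75.9 kHz, 84.1 kHz.

43.9 kHz, 52.1 kHz, 75.9 kHz, 84.1 kHz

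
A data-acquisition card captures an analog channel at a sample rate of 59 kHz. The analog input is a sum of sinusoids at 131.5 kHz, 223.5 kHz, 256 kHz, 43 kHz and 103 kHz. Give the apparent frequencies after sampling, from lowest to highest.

fs/2 = 29.5 kHz.
131.5 kHz mod fs = 13.5 kHz.
13.5 kHz ≤ fs/2 = 29.5 kHz, appears at 13.5 kHz.
223.5 kHz mod fs = 46.5 kHz.
46.5 kHz > fs/2 = 29.5 kHz, folds to fs − 46.5 kHz = 12.5 kHz.
256 kHz mod fs = 20 kHz.
20 kHz ≤ fs/2 = 29.5 kHz, appears at 20 kHz.
43 kHz > fs/2 = 29.5 kHz, folds to fs − 43 kHz = 16 kHz.
103 kHz mod fs = 44 kHz.
44 kHz > fs/2 = 29.5 kHz, folds to fs − 44 kHz = 15 kHz.
Distinct values: {12.5 kHz, 13.5 kHz, 15 kHz, 16 kHz, 20 kHz}.

12.5 kHz, 13.5 kHz, 15 kHz, 16 kHz, 20 kHz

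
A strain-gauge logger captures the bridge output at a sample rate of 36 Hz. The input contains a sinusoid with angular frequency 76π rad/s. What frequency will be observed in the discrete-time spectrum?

2 Hz

ω = 76π rad/s → f = ω/(2π) = 38 Hz.
38 Hz mod fs = 2 Hz.
2 Hz ≤ fs/2 = 18 Hz, appears at 2 Hz.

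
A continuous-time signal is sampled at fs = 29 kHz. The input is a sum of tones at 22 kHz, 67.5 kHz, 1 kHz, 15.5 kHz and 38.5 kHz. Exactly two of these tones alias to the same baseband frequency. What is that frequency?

9.5 kHz

fs/2 = 14.5 kHz.
22 kHz > fs/2 = 14.5 kHz, folds to fs − 22 kHz = 7 kHz.
67.5 kHz mod fs = 9.5 kHz.
9.5 kHz ≤ fs/2 = 14.5 kHz, appears at 9.5 kHz.
1 kHz ≤ fs/2 = 14.5 kHz, passes unchanged.
15.5 kHz > fs/2 = 14.5 kHz, folds to fs − 15.5 kHz = 13.5 kHz.
38.5 kHz mod fs = 9.5 kHz.
9.5 kHz ≤ fs/2 = 14.5 kHz, appears at 9.5 kHz.
38.5 kHz and 67.5 kHz both map to 9.5 kHz.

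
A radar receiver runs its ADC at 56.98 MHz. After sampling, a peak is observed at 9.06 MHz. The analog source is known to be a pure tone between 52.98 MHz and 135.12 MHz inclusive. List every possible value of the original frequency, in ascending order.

66.04 MHz, 104.9 MHz, 123.02 MHz

Frequencies that alias to 9.06 MHz are k·fs ± 9.06 MHz for integer k ≥ 0.
k=0: 9.06 MHz.
k=1: 47.92 MHz, 66.04 MHz.
k=2: 104.9 MHz, 123.02 MHz.
k=3: 161.88 MHz, 180 MHz.
Within [52.98 MHz, 135.12 MHz]: 66.04 MHz, 104.9 MHz, 123.02 MHz.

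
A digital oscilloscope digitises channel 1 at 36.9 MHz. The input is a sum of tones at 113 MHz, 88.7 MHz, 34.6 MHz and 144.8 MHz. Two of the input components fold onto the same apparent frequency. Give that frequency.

2.3 MHz

fs/2 = 18.45 MHz.
113 MHz mod fs = 2.3 MHz.
2.3 MHz ≤ fs/2 = 18.45 MHz, appears at 2.3 MHz.
88.7 MHz mod fs = 14.9 MHz.
14.9 MHz ≤ fs/2 = 18.45 MHz, appears at 14.9 MHz.
34.6 MHz > fs/2 = 18.45 MHz, folds to fs − 34.6 MHz = 2.3 MHz.
144.8 MHz mod fs = 34.1 MHz.
34.1 MHz > fs/2 = 18.45 MHz, folds to fs − 34.1 MHz = 2.8 MHz.
34.6 MHz and 113 MHz both map to 2.3 MHz.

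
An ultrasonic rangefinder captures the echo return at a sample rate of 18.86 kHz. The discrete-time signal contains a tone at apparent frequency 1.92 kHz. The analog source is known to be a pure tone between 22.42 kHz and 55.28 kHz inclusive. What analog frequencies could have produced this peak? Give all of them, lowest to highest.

Frequencies that alias to 1.92 kHz are k·fs ± 1.92 kHz for integer k ≥ 0.
k=0: 1.92 kHz.
k=1: 16.94 kHz, 20.78 kHz.
k=2: 35.8 kHz, 39.64 kHz.
k=3: 54.66 kHz, 58.5 kHz.
k=4: 73.52 kHz, 77.36 kHz.
Within [22.42 kHz, 55.28 kHz]: 35.8 kHz, 39.64 kHz, 54.66 kHz.

35.8 kHz, 39.64 kHz, 54.66 kHz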